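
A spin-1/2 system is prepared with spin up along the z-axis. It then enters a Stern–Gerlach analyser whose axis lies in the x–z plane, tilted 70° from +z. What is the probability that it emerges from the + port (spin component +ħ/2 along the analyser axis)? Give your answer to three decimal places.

For spin-½, the probability of finding spin-up along an axis at angle θ to the initial spin direction is cos²(θ/2); spin-down is sin²(θ/2).
θ = 70°, so P = cos²(35°) ≈ 0.671.

0.671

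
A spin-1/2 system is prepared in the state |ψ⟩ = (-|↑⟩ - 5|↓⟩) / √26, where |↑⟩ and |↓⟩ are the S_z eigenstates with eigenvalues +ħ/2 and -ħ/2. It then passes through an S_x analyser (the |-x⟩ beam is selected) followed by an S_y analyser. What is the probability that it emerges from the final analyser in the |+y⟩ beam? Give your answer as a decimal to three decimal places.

First analyser (S_x): P(|-x⟩) = |⟨-x|ψ⟩|² = 16/52.
After stage 1 the state is |-x⟩; P(|+y⟩) = |⟨+y|-x⟩|² = 1/2.
Joint probability = 16/52 × 1/2 = 0.154.

0.154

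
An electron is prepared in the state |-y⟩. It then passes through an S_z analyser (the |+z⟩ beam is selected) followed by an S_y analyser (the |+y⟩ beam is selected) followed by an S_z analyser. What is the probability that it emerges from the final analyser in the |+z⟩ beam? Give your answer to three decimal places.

0.125

First analyser (S_z): from |-y⟩, P(|+z⟩) = 1/2.
After stage 1 the state is |+z⟩; P(|+y⟩) = |⟨+y|+z⟩|² = 1/2.
After stage 2 the state is |+y⟩; P(|+z⟩) = |⟨+z|+y⟩|² = 1/2.
Joint probability = 1/2 × 1/2 × 1/2 = 0.125.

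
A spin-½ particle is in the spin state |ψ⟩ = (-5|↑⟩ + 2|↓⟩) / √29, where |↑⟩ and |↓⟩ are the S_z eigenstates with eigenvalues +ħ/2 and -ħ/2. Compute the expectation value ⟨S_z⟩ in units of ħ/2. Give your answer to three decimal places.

⟨σ_z⟩ = |a|² - |b|² divided by |a|²+|b|², with a, b the |↑⟩, |↓⟩ amplitudes.
= (25 - 4)/29 = 21/29.
⟨S_z⟩ = (ħ/2)·⟨σ_z⟩.

0.724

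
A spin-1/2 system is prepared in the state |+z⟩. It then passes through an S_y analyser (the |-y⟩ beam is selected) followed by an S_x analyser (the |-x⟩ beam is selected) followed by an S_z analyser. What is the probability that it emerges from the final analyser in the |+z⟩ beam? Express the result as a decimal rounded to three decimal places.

First analyser (S_y): from |+z⟩, P(|-y⟩) = 1/2.
After stage 1 the state is |-y⟩; P(|-x⟩) = |⟨-x|-y⟩|² = 1/2.
After stage 2 the state is |-x⟩; P(|+z⟩) = |⟨+z|-x⟩|² = 1/2.
Joint probability = 1/2 × 1/2 × 1/2 = 0.125.

0.125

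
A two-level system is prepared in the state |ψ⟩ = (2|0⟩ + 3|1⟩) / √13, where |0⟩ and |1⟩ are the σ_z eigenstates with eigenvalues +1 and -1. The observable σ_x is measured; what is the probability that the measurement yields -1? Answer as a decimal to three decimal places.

0.038

|-x⟩ = (|0⟩ - |1⟩)/√2, so ⟨-x|ψ⟩ = (-1) / (√2·√13).
P = |-1|² / 26 = 1/26.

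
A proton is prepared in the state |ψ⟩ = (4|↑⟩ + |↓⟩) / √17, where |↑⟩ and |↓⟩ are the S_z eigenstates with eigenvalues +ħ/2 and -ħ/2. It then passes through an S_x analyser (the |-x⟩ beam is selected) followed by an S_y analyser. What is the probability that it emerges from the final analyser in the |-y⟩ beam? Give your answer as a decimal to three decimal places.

First analyser (S_x): P(|-x⟩) = |⟨-x|ψ⟩|² = 9/34.
After stage 1 the state is |-x⟩; P(|-y⟩) = |⟨-y|-x⟩|² = 1/2.
Joint probability = 9/34 × 1/2 = 0.132.

0.132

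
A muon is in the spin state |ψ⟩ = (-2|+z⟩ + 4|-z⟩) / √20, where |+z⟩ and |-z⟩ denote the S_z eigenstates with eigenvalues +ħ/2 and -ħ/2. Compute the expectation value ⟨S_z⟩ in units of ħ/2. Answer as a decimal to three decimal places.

⟨σ_z⟩ = |a|² - |b|² divided by |a|²+|b|², with a, b the |+z⟩, |-z⟩ amplitudes.
= (4 - 16)/20 = -12/20.
⟨S_z⟩ = (ħ/2)·⟨σ_z⟩.

-0.600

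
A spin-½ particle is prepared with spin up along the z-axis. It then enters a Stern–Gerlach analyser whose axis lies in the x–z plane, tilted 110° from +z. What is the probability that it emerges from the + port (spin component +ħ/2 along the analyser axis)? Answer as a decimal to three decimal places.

For spin-½, the probability of finding spin-up along an axis at angle θ to the initial spin direction is cos²(θ/2); spin-down is sin²(θ/2).
θ = 110°, so P = cos²(55°) ≈ 0.329.

0.329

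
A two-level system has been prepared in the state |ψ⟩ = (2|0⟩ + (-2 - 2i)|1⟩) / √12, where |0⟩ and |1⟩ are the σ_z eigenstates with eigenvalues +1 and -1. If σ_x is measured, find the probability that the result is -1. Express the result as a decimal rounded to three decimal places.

0.833

|-x⟩ = (|0⟩ - |1⟩)/√2, so ⟨-x|ψ⟩ = (4 + 2i) / (√2·√12).
P = |4 + 2i|² / 24 = 20/24.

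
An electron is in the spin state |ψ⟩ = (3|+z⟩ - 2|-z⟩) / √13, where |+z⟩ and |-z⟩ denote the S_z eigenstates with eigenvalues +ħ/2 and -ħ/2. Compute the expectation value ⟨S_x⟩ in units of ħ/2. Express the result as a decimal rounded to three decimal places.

⟨σ_x⟩ = 2 Re(a* b)/(|a|²+|b|²) with a = 3, b = -2.
a* b = -6, so ⟨σ_x⟩ = -12/13.
⟨S_x⟩ = (ħ/2)·⟨σ_x⟩.

-0.923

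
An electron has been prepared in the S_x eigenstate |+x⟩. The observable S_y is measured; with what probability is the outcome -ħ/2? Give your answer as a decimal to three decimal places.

0.500

In the S_z basis, |+x⟩ = (|↑⟩ + |↓⟩)/√2 and |-y⟩ = (|↑⟩ - i|↓⟩)/√2.
|⟨-y|+x⟩|² = 1/2.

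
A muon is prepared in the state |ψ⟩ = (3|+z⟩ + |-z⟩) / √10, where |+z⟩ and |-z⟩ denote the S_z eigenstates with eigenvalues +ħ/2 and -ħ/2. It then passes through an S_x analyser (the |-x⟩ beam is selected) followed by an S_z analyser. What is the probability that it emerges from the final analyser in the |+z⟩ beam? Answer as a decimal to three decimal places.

0.100

First analyser (S_x): P(|-x⟩) = |⟨-x|ψ⟩|² = 4/20.
After stage 1 the state is |-x⟩; P(|+z⟩) = |⟨+z|-x⟩|² = 1/2.
Joint probability = 4/20 × 1/2 = 0.100.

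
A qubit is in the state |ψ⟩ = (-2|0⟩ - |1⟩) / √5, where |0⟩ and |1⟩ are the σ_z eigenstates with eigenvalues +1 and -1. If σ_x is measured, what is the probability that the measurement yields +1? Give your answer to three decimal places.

0.900

|+x⟩ = (|0⟩ + |1⟩)/√2, so ⟨+x|ψ⟩ = (-3) / (√2·√5).
P = |-3|² / 10 = 9/10.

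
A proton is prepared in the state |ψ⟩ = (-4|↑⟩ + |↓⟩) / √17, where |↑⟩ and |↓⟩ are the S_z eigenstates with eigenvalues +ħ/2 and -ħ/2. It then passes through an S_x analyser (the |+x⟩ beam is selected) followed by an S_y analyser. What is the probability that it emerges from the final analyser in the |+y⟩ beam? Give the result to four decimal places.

First analyser (S_x): P(|+x⟩) = |⟨+x|ψ⟩|² = 9/34.
After stage 1 the state is |+x⟩; P(|+y⟩) = |⟨+y|+x⟩|² = 1/2.
Joint probability = 9/34 × 1/2 = 0.1324.

0.1324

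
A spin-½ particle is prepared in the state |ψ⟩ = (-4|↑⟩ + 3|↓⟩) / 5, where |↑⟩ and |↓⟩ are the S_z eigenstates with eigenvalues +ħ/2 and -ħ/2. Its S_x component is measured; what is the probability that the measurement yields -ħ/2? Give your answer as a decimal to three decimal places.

0.980

|-x⟩ = (|↑⟩ - |↓⟩)/√2, so ⟨-x|ψ⟩ = (-7) / (√2·5).
P = |-7|² / 50 = 49/50.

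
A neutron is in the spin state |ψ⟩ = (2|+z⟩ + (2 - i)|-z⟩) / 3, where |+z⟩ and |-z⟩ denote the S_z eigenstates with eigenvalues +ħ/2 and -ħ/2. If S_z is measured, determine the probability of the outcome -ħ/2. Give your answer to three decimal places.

0.556

The -ħ/2 outcome corresponds to |-z⟩. Its amplitude in |ψ⟩ is (2 - i)/3.
P = |2 - i|² / 9 = 5/9.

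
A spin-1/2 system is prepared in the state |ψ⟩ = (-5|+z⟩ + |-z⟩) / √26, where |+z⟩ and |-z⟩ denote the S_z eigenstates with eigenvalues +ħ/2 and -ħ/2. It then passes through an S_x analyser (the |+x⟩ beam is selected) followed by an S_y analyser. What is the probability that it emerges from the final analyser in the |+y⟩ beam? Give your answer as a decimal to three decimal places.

First analyser (S_x): P(|+x⟩) = |⟨+x|ψ⟩|² = 16/52.
After stage 1 the state is |+x⟩; P(|+y⟩) = |⟨+y|+x⟩|² = 1/2.
Joint probability = 16/52 × 1/2 = 0.154.

0.154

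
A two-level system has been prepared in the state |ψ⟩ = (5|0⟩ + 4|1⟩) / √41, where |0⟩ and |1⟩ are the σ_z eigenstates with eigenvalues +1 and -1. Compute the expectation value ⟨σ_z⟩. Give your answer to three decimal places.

⟨σ_z⟩ = |a|² - |b|² divided by |a|²+|b|², with a, b the |0⟩, |1⟩ amplitudes.
= (25 - 16)/41 = 9/41.

0.220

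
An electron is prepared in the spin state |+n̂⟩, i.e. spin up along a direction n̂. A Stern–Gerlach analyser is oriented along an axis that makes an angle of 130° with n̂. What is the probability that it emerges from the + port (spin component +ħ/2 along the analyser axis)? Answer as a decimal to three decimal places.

For spin-½, the probability of finding spin-up along an axis at angle θ to the initial spin direction is cos²(θ/2); spin-down is sin²(θ/2).
θ = 130°, so P = cos²(65°) ≈ 0.179.

0.179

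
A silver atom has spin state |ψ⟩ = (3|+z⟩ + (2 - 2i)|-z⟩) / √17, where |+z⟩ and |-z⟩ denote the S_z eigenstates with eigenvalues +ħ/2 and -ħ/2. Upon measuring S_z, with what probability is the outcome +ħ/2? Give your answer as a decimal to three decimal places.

0.529

The +ħ/2 outcome corresponds to |+z⟩. Its amplitude in |ψ⟩ is 3/√17.
P = |3|² / 17 = 9/17.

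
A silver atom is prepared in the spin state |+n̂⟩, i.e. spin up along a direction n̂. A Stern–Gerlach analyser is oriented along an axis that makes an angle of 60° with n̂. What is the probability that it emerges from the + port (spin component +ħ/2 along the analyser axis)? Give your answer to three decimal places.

For spin-½, the probability of finding spin-up along an axis at angle θ to the initial spin direction is cos²(θ/2); spin-down is sin²(θ/2).
θ = 60°, so P = cos²(30°) ≈ 0.750.

0.750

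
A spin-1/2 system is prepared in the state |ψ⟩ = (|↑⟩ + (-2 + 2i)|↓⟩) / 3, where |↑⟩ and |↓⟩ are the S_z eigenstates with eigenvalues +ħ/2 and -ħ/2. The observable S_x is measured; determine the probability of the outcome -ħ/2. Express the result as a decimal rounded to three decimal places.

|-x⟩ = (|↑⟩ - |↓⟩)/√2, so ⟨-x|ψ⟩ = (3 - 2i) / (√2·3).
P = |3 - 2i|² / 18 = 13/18.

0.722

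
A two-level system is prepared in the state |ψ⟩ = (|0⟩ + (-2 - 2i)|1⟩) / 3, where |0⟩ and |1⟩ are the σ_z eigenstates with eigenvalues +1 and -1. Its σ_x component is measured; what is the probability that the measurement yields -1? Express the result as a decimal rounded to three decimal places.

|-x⟩ = (|0⟩ - |1⟩)/√2, so ⟨-x|ψ⟩ = (3 + 2i) / (√2·3).
P = |3 + 2i|² / 18 = 13/18.

0.722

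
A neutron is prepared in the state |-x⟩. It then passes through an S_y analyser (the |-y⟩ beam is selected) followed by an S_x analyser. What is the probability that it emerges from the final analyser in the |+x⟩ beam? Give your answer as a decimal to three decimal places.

First analyser (S_y): from |-x⟩, P(|-y⟩) = 1/2.
After stage 1 the state is |-y⟩; P(|+x⟩) = |⟨+x|-y⟩|² = 1/2.
Joint probability = 1/2 × 1/2 = 0.250.

0.250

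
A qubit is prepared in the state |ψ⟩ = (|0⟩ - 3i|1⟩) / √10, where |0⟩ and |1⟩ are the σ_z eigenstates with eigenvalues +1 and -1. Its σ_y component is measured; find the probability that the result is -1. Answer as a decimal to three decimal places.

|-y⟩ = (|0⟩ - i|1⟩)/√2, so ⟨-y|ψ⟩ = (4) / (√2·√10).
P = |4|² / 20 = 16/20.

0.800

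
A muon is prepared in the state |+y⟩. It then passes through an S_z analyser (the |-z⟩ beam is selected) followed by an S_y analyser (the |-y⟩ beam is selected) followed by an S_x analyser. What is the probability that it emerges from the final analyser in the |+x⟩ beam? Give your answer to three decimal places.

First analyser (S_z): from |+y⟩, P(|-z⟩) = 1/2.
After stage 1 the state is |-z⟩; P(|-y⟩) = |⟨-y|-z⟩|² = 1/2.
After stage 2 the state is |-y⟩; P(|+x⟩) = |⟨+x|-y⟩|² = 1/2.
Joint probability = 1/2 × 1/2 × 1/2 = 0.125.

0.125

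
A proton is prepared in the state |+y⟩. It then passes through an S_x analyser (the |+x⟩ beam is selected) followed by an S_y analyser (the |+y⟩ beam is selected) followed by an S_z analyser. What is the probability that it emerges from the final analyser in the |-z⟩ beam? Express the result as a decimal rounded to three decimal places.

First analyser (S_x): from |+y⟩, P(|+x⟩) = 1/2.
After stage 1 the state is |+x⟩; P(|+y⟩) = |⟨+y|+x⟩|² = 1/2.
After stage 2 the state is |+y⟩; P(|-z⟩) = |⟨-z|+y⟩|² = 1/2.
Joint probability = 1/2 × 1/2 × 1/2 = 0.125.

0.125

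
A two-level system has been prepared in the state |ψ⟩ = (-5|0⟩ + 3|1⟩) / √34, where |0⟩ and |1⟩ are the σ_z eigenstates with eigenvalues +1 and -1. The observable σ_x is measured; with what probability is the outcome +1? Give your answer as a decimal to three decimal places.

0.059

|+x⟩ = (|0⟩ + |1⟩)/√2, so ⟨+x|ψ⟩ = (-2) / (√2·√34).
P = |-2|² / 68 = 4/68.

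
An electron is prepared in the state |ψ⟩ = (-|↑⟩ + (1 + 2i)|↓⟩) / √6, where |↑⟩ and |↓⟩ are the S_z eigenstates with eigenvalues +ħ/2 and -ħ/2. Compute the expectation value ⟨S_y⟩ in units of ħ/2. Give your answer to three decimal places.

⟨σ_y⟩ = 2 Im(a* b)/(|a|²+|b|²) with a = -1, b = (1 + 2i).
a* b = (-1 - 2i), so ⟨σ_y⟩ = -4/6.
⟨S_y⟩ = (ħ/2)·⟨σ_y⟩.

-0.667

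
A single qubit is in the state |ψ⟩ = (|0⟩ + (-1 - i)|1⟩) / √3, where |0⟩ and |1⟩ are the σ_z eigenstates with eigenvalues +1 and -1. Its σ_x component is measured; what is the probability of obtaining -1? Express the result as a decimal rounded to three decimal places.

|-x⟩ = (|0⟩ - |1⟩)/√2, so ⟨-x|ψ⟩ = (2 + i) / (√2·√3).
P = |2 + i|² / 6 = 5/6.

0.833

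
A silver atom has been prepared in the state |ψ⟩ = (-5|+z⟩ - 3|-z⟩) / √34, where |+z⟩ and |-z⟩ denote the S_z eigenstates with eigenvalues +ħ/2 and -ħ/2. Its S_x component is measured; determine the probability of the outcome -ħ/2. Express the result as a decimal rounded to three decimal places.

|-x⟩ = (|+z⟩ - |-z⟩)/√2, so ⟨-x|ψ⟩ = (-2) / (√2·√34).
P = |-2|² / 68 = 4/68.

0.059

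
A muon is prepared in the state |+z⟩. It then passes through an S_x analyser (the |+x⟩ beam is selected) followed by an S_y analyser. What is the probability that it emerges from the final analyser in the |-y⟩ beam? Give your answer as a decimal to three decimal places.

0.250

First analyser (S_x): from |+z⟩, P(|+x⟩) = 1/2.
After stage 1 the state is |+x⟩; P(|-y⟩) = |⟨-y|+x⟩|² = 1/2.
Joint probability = 1/2 × 1/2 = 0.250.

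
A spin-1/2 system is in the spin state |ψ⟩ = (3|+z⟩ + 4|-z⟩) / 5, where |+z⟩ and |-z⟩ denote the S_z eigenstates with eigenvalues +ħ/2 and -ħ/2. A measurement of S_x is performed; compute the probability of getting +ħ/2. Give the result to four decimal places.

|+x⟩ = (|+z⟩ + |-z⟩)/√2, so ⟨+x|ψ⟩ = (7) / (√2·5).
P = |7|² / 50 = 49/50.

0.9800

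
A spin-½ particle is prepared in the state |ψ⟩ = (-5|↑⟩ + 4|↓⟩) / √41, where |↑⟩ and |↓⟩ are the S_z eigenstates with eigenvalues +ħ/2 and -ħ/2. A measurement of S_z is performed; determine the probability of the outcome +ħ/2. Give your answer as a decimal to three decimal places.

0.610

The +ħ/2 outcome corresponds to |↑⟩. Its amplitude in |ψ⟩ is -5/√41.
P = |-5|² / 41 = 25/41.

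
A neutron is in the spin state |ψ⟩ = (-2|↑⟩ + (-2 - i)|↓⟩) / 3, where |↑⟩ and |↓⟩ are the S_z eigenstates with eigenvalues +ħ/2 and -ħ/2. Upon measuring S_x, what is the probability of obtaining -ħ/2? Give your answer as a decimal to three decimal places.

0.056

|-x⟩ = (|↑⟩ - |↓⟩)/√2, so ⟨-x|ψ⟩ = (i) / (√2·3).
P = |i|² / 18 = 1/18.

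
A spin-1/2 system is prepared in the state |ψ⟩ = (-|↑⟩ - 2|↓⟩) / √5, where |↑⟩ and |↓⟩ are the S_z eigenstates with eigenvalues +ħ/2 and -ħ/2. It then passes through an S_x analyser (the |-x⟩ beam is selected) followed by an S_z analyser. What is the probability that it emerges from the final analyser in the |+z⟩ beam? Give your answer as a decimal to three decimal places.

First analyser (S_x): P(|-x⟩) = |⟨-x|ψ⟩|² = 1/10.
After stage 1 the state is |-x⟩; P(|+z⟩) = |⟨+z|-x⟩|² = 1/2.
Joint probability = 1/10 × 1/2 = 0.050.

0.050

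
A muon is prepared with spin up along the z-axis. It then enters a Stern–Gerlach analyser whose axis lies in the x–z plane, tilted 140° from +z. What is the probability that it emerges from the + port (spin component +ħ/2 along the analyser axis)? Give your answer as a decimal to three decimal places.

For spin-½, the probability of finding spin-up along an axis at angle θ to the initial spin direction is cos²(θ/2); spin-down is sin²(θ/2).
θ = 140°, so P = cos²(70°) ≈ 0.117.

0.117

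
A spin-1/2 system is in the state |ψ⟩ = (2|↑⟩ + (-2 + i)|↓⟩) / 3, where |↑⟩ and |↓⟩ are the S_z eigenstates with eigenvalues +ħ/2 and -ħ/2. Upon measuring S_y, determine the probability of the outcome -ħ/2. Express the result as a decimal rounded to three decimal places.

0.278

|-y⟩ = (|↑⟩ - i|↓⟩)/√2, so ⟨-y|ψ⟩ = (1 - 2i) / (√2·3).
P = |1 - 2i|² / 18 = 5/18.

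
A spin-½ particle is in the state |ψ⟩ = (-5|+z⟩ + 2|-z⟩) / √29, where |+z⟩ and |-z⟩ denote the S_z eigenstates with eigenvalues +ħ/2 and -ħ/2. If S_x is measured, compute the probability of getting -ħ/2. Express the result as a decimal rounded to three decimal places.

|-x⟩ = (|+z⟩ - |-z⟩)/√2, so ⟨-x|ψ⟩ = (-7) / (√2·√29).
P = |-7|² / 58 = 49/58.

0.845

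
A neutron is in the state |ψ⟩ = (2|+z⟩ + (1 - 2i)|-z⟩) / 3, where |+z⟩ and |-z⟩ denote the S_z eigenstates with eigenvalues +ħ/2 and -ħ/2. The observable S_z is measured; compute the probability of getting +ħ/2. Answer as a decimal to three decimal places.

0.444

The +ħ/2 outcome corresponds to |+z⟩. Its amplitude in |ψ⟩ is 2/3.
P = |2|² / 9 = 4/9.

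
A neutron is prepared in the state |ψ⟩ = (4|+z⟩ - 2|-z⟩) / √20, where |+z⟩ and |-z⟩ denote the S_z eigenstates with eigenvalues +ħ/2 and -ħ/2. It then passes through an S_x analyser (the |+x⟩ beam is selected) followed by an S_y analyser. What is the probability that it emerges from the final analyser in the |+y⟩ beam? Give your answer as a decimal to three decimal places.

0.050

First analyser (S_x): P(|+x⟩) = |⟨+x|ψ⟩|² = 4/40.
After stage 1 the state is |+x⟩; P(|+y⟩) = |⟨+y|+x⟩|² = 1/2.
Joint probability = 4/40 × 1/2 = 0.050.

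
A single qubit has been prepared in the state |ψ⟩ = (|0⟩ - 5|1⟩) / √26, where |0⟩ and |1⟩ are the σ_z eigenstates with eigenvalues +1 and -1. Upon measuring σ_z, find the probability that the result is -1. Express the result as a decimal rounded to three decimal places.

The -1 outcome corresponds to |1⟩. Its amplitude in |ψ⟩ is -5/√26.
P = |-5|² / 26 = 25/26.

0.962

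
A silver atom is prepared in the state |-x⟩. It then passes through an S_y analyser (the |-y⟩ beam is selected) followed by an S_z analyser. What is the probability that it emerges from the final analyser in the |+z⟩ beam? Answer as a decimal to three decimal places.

0.250

First analyser (S_y): from |-x⟩, P(|-y⟩) = 1/2.
After stage 1 the state is |-y⟩; P(|+z⟩) = |⟨+z|-y⟩|² = 1/2.
Joint probability = 1/2 × 1/2 = 0.250.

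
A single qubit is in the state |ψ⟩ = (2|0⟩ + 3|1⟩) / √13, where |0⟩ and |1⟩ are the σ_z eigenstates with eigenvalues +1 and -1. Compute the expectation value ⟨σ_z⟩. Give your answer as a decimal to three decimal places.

-0.385

⟨σ_z⟩ = |a|² - |b|² divided by |a|²+|b|², with a, b the |0⟩, |1⟩ amplitudes.
= (4 - 9)/13 = -5/13.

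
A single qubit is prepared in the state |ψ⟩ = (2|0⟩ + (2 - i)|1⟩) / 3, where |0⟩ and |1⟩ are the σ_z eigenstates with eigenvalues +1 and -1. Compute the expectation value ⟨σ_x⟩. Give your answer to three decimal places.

⟨σ_x⟩ = 2 Re(a* b)/(|a|²+|b|²) with a = 2, b = (2 - i).
a* b = (4 - 2i), so ⟨σ_x⟩ = 8/9.

0.889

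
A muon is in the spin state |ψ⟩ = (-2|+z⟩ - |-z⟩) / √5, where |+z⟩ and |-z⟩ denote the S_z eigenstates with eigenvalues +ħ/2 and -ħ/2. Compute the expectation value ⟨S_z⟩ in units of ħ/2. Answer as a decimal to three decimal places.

⟨σ_z⟩ = |a|² - |b|² divided by |a|²+|b|², with a, b the |+z⟩, |-z⟩ amplitudes.
= (4 - 1)/5 = 3/5.
⟨S_z⟩ = (ħ/2)·⟨σ_z⟩.

0.600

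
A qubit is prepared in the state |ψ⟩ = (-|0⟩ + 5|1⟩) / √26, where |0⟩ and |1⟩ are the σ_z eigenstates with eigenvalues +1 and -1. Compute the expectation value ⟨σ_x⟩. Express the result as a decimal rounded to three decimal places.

-0.385

⟨σ_x⟩ = 2 Re(a* b)/(|a|²+|b|²) with a = -1, b = 5.
a* b = -5, so ⟨σ_x⟩ = -10/26.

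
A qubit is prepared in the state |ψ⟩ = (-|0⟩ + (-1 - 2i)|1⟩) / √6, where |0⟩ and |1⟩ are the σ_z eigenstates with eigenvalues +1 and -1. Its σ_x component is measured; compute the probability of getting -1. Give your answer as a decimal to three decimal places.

|-x⟩ = (|0⟩ - |1⟩)/√2, so ⟨-x|ψ⟩ = (2i) / (√2·√6).
P = |2i|² / 12 = 4/12.

0.333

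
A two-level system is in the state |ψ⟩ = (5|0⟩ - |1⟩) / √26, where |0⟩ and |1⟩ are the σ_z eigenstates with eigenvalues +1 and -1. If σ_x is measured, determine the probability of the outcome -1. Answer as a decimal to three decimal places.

|-x⟩ = (|0⟩ - |1⟩)/√2, so ⟨-x|ψ⟩ = (6) / (√2·√26).
P = |6|² / 52 = 36/52.

0.692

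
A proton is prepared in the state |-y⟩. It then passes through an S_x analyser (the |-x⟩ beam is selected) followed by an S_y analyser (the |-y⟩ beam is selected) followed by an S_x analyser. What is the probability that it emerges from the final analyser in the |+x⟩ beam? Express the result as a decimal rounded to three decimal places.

0.125

First analyser (S_x): from |-y⟩, P(|-x⟩) = 1/2.
After stage 1 the state is |-x⟩; P(|-y⟩) = |⟨-y|-x⟩|² = 1/2.
After stage 2 the state is |-y⟩; P(|+x⟩) = |⟨+x|-y⟩|² = 1/2.
Joint probability = 1/2 × 1/2 × 1/2 = 0.125.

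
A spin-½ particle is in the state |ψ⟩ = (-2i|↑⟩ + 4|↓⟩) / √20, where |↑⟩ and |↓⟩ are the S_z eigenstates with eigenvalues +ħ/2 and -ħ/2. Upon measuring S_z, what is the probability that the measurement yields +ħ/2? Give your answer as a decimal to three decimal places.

The +ħ/2 outcome corresponds to |↑⟩. Its amplitude in |ψ⟩ is -2i/√20.
P = |-2i|² / 20 = 4/20.

0.200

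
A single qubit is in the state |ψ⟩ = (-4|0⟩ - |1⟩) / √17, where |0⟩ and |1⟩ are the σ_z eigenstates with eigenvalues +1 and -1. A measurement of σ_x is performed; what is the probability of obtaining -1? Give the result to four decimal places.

0.2647

|-x⟩ = (|0⟩ - |1⟩)/√2, so ⟨-x|ψ⟩ = (-3) / (√2·√17).
P = |-3|² / 34 = 9/34.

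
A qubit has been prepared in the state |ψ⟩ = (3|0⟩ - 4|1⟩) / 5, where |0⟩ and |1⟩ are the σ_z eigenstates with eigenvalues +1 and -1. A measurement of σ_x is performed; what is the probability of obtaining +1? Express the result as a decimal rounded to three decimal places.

|+x⟩ = (|0⟩ + |1⟩)/√2, so ⟨+x|ψ⟩ = (-1) / (√2·5).
P = |-1|² / 50 = 1/50.

0.020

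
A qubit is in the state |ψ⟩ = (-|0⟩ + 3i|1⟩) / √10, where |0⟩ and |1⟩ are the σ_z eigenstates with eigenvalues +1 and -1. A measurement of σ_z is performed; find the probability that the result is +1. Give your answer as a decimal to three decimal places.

The +1 outcome corresponds to |0⟩. Its amplitude in |ψ⟩ is -1/√10.
P = |-1|² / 10 = 1/10.

0.100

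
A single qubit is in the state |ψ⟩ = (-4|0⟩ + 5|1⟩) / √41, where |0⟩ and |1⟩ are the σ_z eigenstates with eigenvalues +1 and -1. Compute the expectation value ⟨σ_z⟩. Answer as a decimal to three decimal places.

⟨σ_z⟩ = |a|² - |b|² divided by |a|²+|b|², with a, b the |0⟩, |1⟩ amplitudes.
= (16 - 25)/41 = -9/41.

-0.220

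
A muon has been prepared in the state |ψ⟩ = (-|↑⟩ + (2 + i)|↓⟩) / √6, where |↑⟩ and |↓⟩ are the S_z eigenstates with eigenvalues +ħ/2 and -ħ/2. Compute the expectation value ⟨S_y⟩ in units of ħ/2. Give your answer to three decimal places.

-0.333

⟨σ_y⟩ = 2 Im(a* b)/(|a|²+|b|²) with a = -1, b = (2 + i).
a* b = (-2 - i), so ⟨σ_y⟩ = -2/6.
⟨S_y⟩ = (ħ/2)·⟨σ_y⟩.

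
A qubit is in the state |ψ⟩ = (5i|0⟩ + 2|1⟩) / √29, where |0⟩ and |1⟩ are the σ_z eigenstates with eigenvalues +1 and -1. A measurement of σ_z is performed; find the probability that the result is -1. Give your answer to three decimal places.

0.138

The -1 outcome corresponds to |1⟩. Its amplitude in |ψ⟩ is 2/√29.
P = |2|² / 29 = 4/29.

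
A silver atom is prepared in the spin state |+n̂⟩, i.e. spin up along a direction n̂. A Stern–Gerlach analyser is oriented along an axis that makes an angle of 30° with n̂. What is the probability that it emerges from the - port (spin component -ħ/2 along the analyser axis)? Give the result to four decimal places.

0.0670

For spin-½, the probability of finding spin-up along an axis at angle θ to the initial spin direction is cos²(θ/2); spin-down is sin²(θ/2).
θ = 30°, so P = sin²(15°) ≈ 0.0670.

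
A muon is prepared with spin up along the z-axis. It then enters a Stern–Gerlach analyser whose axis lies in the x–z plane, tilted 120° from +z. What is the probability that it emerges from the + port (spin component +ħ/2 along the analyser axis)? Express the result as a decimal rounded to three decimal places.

0.250

For spin-½, the probability of finding spin-up along an axis at angle θ to the initial spin direction is cos²(θ/2); spin-down is sin²(θ/2).
θ = 120°, so P = cos²(60°) ≈ 0.250.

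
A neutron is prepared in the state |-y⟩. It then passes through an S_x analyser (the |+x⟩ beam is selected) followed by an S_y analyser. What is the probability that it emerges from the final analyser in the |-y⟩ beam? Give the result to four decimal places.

First analyser (S_x): from |-y⟩, P(|+x⟩) = 1/2.
After stage 1 the state is |+x⟩; P(|-y⟩) = |⟨-y|+x⟩|² = 1/2.
Joint probability = 1/2 × 1/2 = 0.2500.

0.2500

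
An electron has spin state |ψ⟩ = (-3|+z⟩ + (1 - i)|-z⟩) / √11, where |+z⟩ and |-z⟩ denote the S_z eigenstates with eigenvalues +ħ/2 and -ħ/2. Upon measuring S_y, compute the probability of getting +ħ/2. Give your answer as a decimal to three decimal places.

|+y⟩ = (|+z⟩ + i|-z⟩)/√2, so ⟨+y|ψ⟩ = (-4 - i) / (√2·√11).
P = |-4 - i|² / 22 = 17/22.

0.773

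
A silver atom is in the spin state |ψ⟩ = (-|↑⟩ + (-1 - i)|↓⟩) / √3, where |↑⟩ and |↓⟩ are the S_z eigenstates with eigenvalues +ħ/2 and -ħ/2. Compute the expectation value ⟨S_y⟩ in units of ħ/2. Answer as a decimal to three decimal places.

0.667

⟨σ_y⟩ = 2 Im(a* b)/(|a|²+|b|²) with a = -1, b = (-1 - i).
a* b = (1 + i), so ⟨σ_y⟩ = 2/3.
⟨S_y⟩ = (ħ/2)·⟨σ_y⟩.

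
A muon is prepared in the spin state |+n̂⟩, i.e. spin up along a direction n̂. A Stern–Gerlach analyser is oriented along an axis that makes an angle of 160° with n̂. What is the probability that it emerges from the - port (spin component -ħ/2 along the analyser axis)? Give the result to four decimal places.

0.9698

For spin-½, the probability of finding spin-up along an axis at angle θ to the initial spin direction is cos²(θ/2); spin-down is sin²(θ/2).
θ = 160°, so P = sin²(80°) ≈ 0.9698.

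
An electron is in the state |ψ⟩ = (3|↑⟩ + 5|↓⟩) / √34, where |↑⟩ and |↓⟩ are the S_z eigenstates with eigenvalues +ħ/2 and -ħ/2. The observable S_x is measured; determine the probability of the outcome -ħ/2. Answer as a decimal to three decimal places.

|-x⟩ = (|↑⟩ - |↓⟩)/√2, so ⟨-x|ψ⟩ = (-2) / (√2·√34).
P = |-2|² / 68 = 4/68.

0.059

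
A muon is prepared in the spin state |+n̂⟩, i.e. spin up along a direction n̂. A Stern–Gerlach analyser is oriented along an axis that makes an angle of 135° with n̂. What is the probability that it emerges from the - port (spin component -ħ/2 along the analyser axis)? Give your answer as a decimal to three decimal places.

0.854

For spin-½, the probability of finding spin-up along an axis at angle θ to the initial spin direction is cos²(θ/2); spin-down is sin²(θ/2).
θ = 135°, so P = sin²(67.5°) ≈ 0.854.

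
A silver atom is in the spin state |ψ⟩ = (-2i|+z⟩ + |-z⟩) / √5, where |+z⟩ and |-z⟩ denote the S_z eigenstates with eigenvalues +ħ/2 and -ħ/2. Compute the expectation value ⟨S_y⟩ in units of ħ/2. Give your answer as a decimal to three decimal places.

0.800

⟨σ_y⟩ = 2 Im(a* b)/(|a|²+|b|²) with a = -2i, b = 1.
a* b = 2i, so ⟨σ_y⟩ = 4/5.
⟨S_y⟩ = (ħ/2)·⟨σ_y⟩.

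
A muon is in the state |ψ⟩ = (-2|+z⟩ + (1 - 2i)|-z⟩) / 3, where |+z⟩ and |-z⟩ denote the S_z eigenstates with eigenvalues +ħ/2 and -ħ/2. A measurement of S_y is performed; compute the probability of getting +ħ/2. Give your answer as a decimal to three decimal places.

|+y⟩ = (|+z⟩ + i|-z⟩)/√2, so ⟨+y|ψ⟩ = (-4 - i) / (√2·3).
P = |-4 - i|² / 18 = 17/18.

0.944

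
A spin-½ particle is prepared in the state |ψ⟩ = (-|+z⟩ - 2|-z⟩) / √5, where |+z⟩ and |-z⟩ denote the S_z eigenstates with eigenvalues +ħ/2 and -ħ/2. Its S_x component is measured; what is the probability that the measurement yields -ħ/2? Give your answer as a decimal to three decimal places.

|-x⟩ = (|+z⟩ - |-z⟩)/√2, so ⟨-x|ψ⟩ = (1) / (√2·√5).
P = |1|² / 10 = 1/10.

0.100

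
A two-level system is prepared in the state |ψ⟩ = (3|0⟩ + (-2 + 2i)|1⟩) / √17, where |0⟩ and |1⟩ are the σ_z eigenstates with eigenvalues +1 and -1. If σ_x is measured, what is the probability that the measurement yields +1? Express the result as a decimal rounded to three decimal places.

|+x⟩ = (|0⟩ + |1⟩)/√2, so ⟨+x|ψ⟩ = (1 + 2i) / (√2·√17).
P = |1 + 2i|² / 34 = 5/34.

0.147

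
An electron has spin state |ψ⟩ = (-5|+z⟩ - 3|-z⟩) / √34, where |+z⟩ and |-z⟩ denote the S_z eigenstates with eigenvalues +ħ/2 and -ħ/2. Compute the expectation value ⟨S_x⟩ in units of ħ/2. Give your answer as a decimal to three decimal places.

0.882

⟨σ_x⟩ = 2 Re(a* b)/(|a|²+|b|²) with a = -5, b = -3.
a* b = 15, so ⟨σ_x⟩ = 30/34.
⟨S_x⟩ = (ħ/2)·⟨σ_x⟩.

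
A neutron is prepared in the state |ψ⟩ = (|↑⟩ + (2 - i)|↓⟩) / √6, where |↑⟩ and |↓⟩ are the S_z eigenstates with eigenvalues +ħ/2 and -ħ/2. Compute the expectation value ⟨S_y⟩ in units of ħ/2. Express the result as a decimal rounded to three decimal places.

⟨σ_y⟩ = 2 Im(a* b)/(|a|²+|b|²) with a = 1, b = (2 - i).
a* b = (2 - i), so ⟨σ_y⟩ = -2/6.
⟨S_y⟩ = (ħ/2)·⟨σ_y⟩.

-0.333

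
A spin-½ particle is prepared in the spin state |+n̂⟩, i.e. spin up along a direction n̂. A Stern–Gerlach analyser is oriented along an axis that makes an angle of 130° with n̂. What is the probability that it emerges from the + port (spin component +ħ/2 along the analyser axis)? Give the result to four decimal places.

For spin-½, the probability of finding spin-up along an axis at angle θ to the initial spin direction is cos²(θ/2); spin-down is sin²(θ/2).
θ = 130°, so P = cos²(65°) ≈ 0.1786.

0.1786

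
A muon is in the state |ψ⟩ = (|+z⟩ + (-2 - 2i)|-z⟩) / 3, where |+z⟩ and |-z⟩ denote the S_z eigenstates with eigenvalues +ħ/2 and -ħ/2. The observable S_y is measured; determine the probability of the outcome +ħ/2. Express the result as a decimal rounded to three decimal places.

0.278

|+y⟩ = (|+z⟩ + i|-z⟩)/√2, so ⟨+y|ψ⟩ = (-1 + 2i) / (√2·3).
P = |-1 + 2i|² / 18 = 5/18.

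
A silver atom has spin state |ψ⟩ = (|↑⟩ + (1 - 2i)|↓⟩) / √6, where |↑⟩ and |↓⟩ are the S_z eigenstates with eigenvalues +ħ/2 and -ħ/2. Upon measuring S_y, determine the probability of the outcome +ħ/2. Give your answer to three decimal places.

|+y⟩ = (|↑⟩ + i|↓⟩)/√2, so ⟨+y|ψ⟩ = (-1 - i) / (√2·√6).
P = |-1 - i|² / 12 = 2/12.

0.167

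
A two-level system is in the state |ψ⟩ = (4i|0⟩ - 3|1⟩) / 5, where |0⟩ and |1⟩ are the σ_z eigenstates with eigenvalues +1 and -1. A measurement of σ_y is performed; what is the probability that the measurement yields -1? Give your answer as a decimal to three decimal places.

|-y⟩ = (|0⟩ - i|1⟩)/√2, so ⟨-y|ψ⟩ = (i) / (√2·5).
P = |i|² / 50 = 1/50.

0.020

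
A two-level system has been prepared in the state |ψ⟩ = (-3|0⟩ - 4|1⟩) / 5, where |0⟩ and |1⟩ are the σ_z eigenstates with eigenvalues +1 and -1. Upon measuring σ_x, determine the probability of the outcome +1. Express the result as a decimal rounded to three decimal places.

|+x⟩ = (|0⟩ + |1⟩)/√2, so ⟨+x|ψ⟩ = (-7) / (√2·5).
P = |-7|² / 50 = 49/50.

0.980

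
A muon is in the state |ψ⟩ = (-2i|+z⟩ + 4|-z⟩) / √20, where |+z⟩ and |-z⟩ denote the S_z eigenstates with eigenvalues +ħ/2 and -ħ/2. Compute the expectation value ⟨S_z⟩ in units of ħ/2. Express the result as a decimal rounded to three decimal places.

-0.600

⟨σ_z⟩ = |a|² - |b|² divided by |a|²+|b|², with a, b the |+z⟩, |-z⟩ amplitudes.
= (4 - 16)/20 = -12/20.
⟨S_z⟩ = (ħ/2)·⟨σ_z⟩.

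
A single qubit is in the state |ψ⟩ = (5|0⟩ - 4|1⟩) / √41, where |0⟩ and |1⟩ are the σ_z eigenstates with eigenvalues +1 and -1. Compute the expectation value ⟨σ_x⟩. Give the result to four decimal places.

⟨σ_x⟩ = 2 Re(a* b)/(|a|²+|b|²) with a = 5, b = -4.
a* b = -20, so ⟨σ_x⟩ = -40/41.

-0.9756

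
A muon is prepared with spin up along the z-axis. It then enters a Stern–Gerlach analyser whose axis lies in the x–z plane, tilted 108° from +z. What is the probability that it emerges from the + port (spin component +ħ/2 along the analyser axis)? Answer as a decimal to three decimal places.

For spin-½, the probability of finding spin-up along an axis at angle θ to the initial spin direction is cos²(θ/2); spin-down is sin²(θ/2).
θ = 108°, so P = cos²(54°) ≈ 0.345.

0.345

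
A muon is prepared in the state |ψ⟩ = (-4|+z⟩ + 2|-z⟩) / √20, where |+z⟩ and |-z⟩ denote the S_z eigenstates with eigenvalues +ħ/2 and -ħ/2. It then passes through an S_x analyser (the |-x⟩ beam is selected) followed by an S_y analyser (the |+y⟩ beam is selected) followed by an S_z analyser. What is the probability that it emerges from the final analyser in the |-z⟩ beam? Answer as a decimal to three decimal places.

0.225

First analyser (S_x): P(|-x⟩) = |⟨-x|ψ⟩|² = 36/40.
After stage 1 the state is |-x⟩; P(|+y⟩) = |⟨+y|-x⟩|² = 1/2.
After stage 2 the state is |+y⟩; P(|-z⟩) = |⟨-z|+y⟩|² = 1/2.
Joint probability = 36/40 × 1/2 × 1/2 = 0.225.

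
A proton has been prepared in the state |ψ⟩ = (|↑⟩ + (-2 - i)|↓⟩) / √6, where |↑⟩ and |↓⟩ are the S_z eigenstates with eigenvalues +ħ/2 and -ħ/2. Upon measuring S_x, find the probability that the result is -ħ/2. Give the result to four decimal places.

|-x⟩ = (|↑⟩ - |↓⟩)/√2, so ⟨-x|ψ⟩ = (3 + i) / (√2·√6).
P = |3 + i|² / 12 = 10/12.

0.8333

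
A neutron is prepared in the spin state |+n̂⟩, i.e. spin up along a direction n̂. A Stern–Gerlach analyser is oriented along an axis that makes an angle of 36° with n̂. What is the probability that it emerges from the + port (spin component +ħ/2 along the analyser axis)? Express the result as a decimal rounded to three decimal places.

For spin-½, the probability of finding spin-up along an axis at angle θ to the initial spin direction is cos²(θ/2); spin-down is sin²(θ/2).
θ = 36°, so P = cos²(18°) ≈ 0.905.

0.905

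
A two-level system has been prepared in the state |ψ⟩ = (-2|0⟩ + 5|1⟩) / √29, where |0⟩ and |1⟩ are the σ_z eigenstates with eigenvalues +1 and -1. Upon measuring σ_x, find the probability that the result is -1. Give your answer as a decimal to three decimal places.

0.845

|-x⟩ = (|0⟩ - |1⟩)/√2, so ⟨-x|ψ⟩ = (-7) / (√2·√29).
P = |-7|² / 58 = 49/58.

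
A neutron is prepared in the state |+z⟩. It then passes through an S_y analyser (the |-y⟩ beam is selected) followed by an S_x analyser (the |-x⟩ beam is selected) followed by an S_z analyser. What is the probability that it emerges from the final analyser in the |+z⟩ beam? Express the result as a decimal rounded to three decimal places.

First analyser (S_y): from |+z⟩, P(|-y⟩) = 1/2.
After stage 1 the state is |-y⟩; P(|-x⟩) = |⟨-x|-y⟩|² = 1/2.
After stage 2 the state is |-x⟩; P(|+z⟩) = |⟨+z|-x⟩|² = 1/2.
Joint probability = 1/2 × 1/2 × 1/2 = 0.125.

0.125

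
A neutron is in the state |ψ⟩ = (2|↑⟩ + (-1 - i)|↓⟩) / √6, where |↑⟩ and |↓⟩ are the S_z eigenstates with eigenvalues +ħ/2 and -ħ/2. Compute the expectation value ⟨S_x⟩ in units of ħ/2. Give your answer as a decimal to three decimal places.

-0.667

⟨σ_x⟩ = 2 Re(a* b)/(|a|²+|b|²) with a = 2, b = (-1 - i).
a* b = (-2 - 2i), so ⟨σ_x⟩ = -4/6.
⟨S_x⟩ = (ħ/2)·⟨σ_x⟩.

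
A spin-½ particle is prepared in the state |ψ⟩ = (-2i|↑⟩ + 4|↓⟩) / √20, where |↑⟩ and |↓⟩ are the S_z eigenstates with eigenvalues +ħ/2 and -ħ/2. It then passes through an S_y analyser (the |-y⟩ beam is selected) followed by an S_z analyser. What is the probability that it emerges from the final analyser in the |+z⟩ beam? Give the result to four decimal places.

First analyser (S_y): P(|-y⟩) = |⟨-y|ψ⟩|² = 4/40.
After stage 1 the state is |-y⟩; P(|+z⟩) = |⟨+z|-y⟩|² = 1/2.
Joint probability = 4/40 × 1/2 = 0.0500.

0.0500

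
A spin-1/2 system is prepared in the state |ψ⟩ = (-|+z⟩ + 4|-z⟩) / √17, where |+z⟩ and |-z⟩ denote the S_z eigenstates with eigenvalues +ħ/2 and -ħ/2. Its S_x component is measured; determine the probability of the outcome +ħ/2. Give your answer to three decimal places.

0.265

|+x⟩ = (|+z⟩ + |-z⟩)/√2, so ⟨+x|ψ⟩ = (3) / (√2·√17).
P = |3|² / 34 = 9/34.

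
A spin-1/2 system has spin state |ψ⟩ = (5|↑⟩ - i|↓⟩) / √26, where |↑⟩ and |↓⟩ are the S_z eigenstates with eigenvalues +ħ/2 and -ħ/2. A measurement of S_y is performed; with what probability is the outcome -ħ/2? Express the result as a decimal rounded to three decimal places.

|-y⟩ = (|↑⟩ - i|↓⟩)/√2, so ⟨-y|ψ⟩ = (6) / (√2·√26).
P = |6|² / 52 = 36/52.

0.692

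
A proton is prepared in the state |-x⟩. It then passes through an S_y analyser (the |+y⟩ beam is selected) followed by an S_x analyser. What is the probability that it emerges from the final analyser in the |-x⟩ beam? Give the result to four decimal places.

0.2500

First analyser (S_y): from |-x⟩, P(|+y⟩) = 1/2.
After stage 1 the state is |+y⟩; P(|-x⟩) = |⟨-x|+y⟩|² = 1/2.
Joint probability = 1/2 × 1/2 = 0.2500.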